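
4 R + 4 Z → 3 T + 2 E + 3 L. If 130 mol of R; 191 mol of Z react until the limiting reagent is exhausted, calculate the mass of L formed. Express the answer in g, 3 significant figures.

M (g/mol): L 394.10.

38400 g

n(R) = 130.0 mol
n(Z) = 191.0 mol
n/ν → R: 32.50, Z: 47.75; R is limiting.
n(L) = (3/4) × 130.0 = 97.50 mol
mass = 97.50 × 394.10 = 38420 g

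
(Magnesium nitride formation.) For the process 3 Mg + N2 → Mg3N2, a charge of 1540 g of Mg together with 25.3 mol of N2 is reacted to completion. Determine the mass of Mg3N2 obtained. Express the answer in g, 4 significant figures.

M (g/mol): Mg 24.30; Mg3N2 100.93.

n(Mg) = 1540 / 24.30 = 63.37 mol
n(N2) = 25.30 mol
n/ν → Mg: 21.12, N2: 25.30; Mg is limiting.
n(Mg3N2) = (1/3) × 63.37 = 21.12 mol
mass = 21.12 × 100.93 = 2132 g

2132 g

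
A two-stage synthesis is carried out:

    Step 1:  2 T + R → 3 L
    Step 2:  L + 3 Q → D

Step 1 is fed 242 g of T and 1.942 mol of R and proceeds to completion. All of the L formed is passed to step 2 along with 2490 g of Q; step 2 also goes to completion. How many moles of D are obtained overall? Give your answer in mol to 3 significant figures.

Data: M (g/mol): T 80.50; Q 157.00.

4.51 mol

Step 1:
n(T) = 242.0 / 80.50 = 3.006 mol
n(R) = 1.942 mol
n/ν → T: 1.503, R: 1.942; T is limiting.
n(L) produced = (3/2) × 3.006 = 4.509 mol
Step 2:
n(L) available = 4.509 mol
n(Q) = 2490 / 157.00 = 15.86 mol
n/ν → L: 4.509, Q: 5.287; L is limiting.
n(D) = (1/1) × 4.509 = 4.509 mol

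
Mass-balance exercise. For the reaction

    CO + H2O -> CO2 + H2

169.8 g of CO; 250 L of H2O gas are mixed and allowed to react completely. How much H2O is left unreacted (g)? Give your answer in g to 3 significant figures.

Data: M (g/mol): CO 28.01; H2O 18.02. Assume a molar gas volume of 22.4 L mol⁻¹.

n(CO) = 169.8 / 28.01 = 6.062 mol
n(H2O) = 250.0 / 22.4 = 11.16 mol
n/ν for CO = 6.062/1 = 6.062
n/ν for H2O = 11.16/1 = 11.16
Smallest n/ν is CO → limiting reagent.
H2O consumed = (1/1) × 6.062 = 6.062 mol
H2O remaining = 11.16 − 6.062 = 5.098 mol
mass = 5.098 × 18.02 = 91.87 g

91.9 g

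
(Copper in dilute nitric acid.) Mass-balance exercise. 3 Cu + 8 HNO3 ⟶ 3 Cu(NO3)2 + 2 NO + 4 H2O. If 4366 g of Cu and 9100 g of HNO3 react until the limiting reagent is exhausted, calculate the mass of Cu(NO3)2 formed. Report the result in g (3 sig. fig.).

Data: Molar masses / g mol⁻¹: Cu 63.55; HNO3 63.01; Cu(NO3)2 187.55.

n(Cu) = 4366 / 63.55 = 68.70 mol
n(HNO3) = 9100 / 63.01 = 144.4 mol
n/ν for Cu = 68.70/3 = 22.90
n/ν for HNO3 = 144.4/8 = 18.05
Smallest n/ν is HNO3 → limiting reagent.
n(Cu(NO3)2) = (3/8) × 144.4 = 54.15 mol
mass = 54.15 × 187.55 = 10160 g

10200 g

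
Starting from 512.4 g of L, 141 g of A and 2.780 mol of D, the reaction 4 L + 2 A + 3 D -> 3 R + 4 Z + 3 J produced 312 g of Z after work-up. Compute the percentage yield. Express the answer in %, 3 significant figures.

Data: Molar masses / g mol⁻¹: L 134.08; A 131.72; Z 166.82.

87.4 %

n(L) = 512.4 / 134.08 = 3.822 mol
n(A) = 141.0 / 131.72 = 1.070 mol
n(D) = 2.780 mol
n/ν for L = 3.822/4 = 0.9555
n/ν for A = 1.070/2 = 0.5350
n/ν for D = 2.780/3 = 0.9267
Smallest n/ν is A → limiting reagent.
theoretical n(Z) = (4/2) × 1.070 = 2.140 mol → 357.0 g
% yield = 312 / 357.0 × 100 = 87.39 %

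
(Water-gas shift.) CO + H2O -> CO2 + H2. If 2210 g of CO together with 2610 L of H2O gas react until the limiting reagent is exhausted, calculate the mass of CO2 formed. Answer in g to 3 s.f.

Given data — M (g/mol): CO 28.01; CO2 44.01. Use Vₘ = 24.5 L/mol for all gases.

3470 g

n(CO) = 2210 / 28.01 = 78.90 mol
n(H2O) = 2610 / 24.5 = 106.5 mol
n/ν for CO = 78.90/1 = 78.90
n/ν for H2O = 106.5/1 = 106.5
Smallest n/ν is CO → limiting reagent.
n(CO2) = (1/1) × 78.90 = 78.90 mol
mass = 78.90 × 44.01 = 3472 g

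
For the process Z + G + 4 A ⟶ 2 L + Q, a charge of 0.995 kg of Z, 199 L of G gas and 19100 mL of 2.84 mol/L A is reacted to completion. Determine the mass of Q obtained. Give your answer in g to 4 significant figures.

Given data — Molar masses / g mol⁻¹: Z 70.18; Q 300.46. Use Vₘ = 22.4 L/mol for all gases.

n(Z) = 0.9950×1000 / 70.18 = 14.18 mol
n(G) = 199.0 / 22.4 = 8.884 mol
n(A) = 2.84 × 19100/1000 = 54.24 mol
n/ν for Z = 14.18/1 = 14.18
n/ν for G = 8.884/1 = 8.884
n/ν for A = 54.24/4 = 13.56
Smallest n/ν is G → limiting reagent.
n(Q) = (1/1) × 8.884 = 8.884 mol
mass = 8.884 × 300.46 = 2669 g

2669 g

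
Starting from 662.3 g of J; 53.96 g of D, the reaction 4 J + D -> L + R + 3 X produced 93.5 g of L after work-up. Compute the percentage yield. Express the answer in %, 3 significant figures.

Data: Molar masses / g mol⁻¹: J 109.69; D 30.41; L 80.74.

76.7 %

n(J) = 662.3 / 109.69 = 6.038 mol
n(D) = 53.96 / 30.41 = 1.774 mol
n/ν for J = 6.038/4 = 1.510
n/ν for D = 1.774/1 = 1.774
Smallest n/ν is J → limiting reagent.
theoretical n(L) = (1/4) × 6.038 = 1.510 mol → 121.9 g
% yield = 93.5 / 121.9 × 100 = 76.70 %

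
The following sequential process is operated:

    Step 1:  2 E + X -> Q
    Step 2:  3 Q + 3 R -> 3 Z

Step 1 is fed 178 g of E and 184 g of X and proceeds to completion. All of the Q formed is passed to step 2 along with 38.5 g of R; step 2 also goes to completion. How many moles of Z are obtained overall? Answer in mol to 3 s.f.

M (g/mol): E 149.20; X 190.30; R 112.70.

0.342 mol

Step 1:
n(E) = 178.0 / 149.20 = 1.193 mol
n(X) = 184.0 / 190.30 = 0.9669 mol
n/ν for E = 1.193/2 = 0.5965
n/ν for X = 0.9669/1 = 0.9669
Smallest n/ν is E → limiting reagent.
n(Q) produced = (1/2) × 1.193 = 0.5965 mol
Step 2:
n(Q) available = 0.5965 mol
n(R) = 38.50 / 112.70 = 0.3416 mol
n/ν for Q = 0.5965/3 = 0.1988
n/ν for R = 0.3416/3 = 0.1139
Smallest n/ν is R → limiting reagent.
n(Z) = (3/3) × 0.3416 = 0.3416 mol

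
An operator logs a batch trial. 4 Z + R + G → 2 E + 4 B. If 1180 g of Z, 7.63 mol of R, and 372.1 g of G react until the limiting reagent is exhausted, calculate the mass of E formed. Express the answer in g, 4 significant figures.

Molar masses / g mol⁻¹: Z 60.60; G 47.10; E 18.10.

176.2 g

n(Z) = 1180 / 60.60 = 19.47 mol
n(R) = 7.630 mol
n(G) = 372.1 / 47.10 = 7.900 mol
n/ν for Z = 19.47/4 = 4.868
n/ν for R = 7.630/1 = 7.630
n/ν for G = 7.900/1 = 7.900
Smallest n/ν is Z → limiting reagent.
n(E) = (2/4) × 19.47 = 9.735 mol
mass = 9.735 × 18.10 = 176.2 g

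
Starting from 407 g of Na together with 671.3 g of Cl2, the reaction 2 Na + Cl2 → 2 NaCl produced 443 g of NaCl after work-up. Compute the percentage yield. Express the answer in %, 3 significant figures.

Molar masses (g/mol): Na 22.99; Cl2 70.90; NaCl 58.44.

n(Na) = 407.0 / 22.99 = 17.70 mol
n(Cl2) = 671.3 / 70.90 = 9.468 mol
n/ν for Na = 17.70/2 = 8.850
n/ν for Cl2 = 9.468/1 = 9.468
Smallest n/ν is Na → limiting reagent.
theoretical n(NaCl) = (2/2) × 17.70 = 17.70 mol → 1034 g
% yield = 443 / 1034 × 100 = 42.84 %

42.8 %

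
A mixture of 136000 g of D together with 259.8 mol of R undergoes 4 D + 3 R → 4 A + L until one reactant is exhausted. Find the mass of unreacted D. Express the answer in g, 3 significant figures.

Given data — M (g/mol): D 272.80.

n(D) = 136000 / 272.80 = 498.5 mol
n(R) = 259.8 mol
n/ν for D = 498.5/4 = 124.6
n/ν for R = 259.8/3 = 86.60
Smallest n/ν is R → limiting reagent.
D consumed = (4/3) × 259.8 = 346.4 mol
D remaining = 498.5 − 346.4 = 152.1 mol
mass = 152.1 × 272.80 = 41490 g

41500 g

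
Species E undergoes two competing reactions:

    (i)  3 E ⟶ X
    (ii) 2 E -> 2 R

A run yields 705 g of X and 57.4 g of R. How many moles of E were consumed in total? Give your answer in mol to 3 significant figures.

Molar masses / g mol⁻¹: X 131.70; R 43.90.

17.4 mol

n(X) = 705 / 131.70 = 5.353 mol
n(R) = 57.4 / 43.90 = 1.308 mol
n(E) via (i) = (3/1)×5.353 = 16.06 mol
n(E) via (ii) = (2/2)×1.308 = 1.308 mol
total n(E) = 16.06 + 1.308 = 17.37 mol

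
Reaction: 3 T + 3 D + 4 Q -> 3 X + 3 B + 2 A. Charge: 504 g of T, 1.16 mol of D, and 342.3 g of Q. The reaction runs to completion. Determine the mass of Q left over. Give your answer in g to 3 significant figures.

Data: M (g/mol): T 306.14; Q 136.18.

132 g

n(T) = 504.0 / 306.14 = 1.646 mol
n(D) = 1.160 mol
n(Q) = 342.3 / 136.18 = 2.514 mol
n/ν → T: 0.5487, D: 0.3867, Q: 0.6285; D is limiting.
Q consumed = (4/3) × 1.160 = 1.547 mol
Q remaining = 2.514 − 1.547 = 0.9670 mol
mass = 0.9670 × 136.18 = 131.7 g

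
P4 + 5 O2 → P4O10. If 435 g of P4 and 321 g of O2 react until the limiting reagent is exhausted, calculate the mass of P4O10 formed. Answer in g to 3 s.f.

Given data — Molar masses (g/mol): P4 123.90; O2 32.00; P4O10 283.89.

570 g

n(P4) = 435.0 / 123.90 = 3.511 mol
n(O2) = 321.0 / 32.00 = 10.03 mol
n/ν → P4: 3.511, O2: 2.006; O2 is limiting.
n(P4O10) = (1/5) × 10.03 = 2.006 mol
mass = 2.006 × 283.89 = 569.5 g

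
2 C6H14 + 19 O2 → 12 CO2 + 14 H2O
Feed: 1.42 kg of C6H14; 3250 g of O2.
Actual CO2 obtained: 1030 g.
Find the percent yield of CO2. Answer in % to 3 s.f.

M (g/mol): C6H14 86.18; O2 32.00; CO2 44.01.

n(C6H14) = 1.420×1000 / 86.18 = 16.48 mol
n(O2) = 3250 / 32.00 = 101.6 mol
n/ν for C6H14 = 16.48/2 = 8.240
n/ν for O2 = 101.6/19 = 5.347
Smallest n/ν is O2 → limiting reagent.
theoretical n(CO2) = (12/19) × 101.6 = 64.17 mol → 2824 g
% yield = 1030 / 2824 × 100 = 36.47 %

36.5 %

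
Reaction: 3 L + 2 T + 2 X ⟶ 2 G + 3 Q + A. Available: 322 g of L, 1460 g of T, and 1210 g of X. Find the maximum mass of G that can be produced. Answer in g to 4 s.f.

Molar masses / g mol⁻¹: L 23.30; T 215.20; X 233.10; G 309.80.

1608 g

n(L) = 322.0 / 23.30 = 13.82 mol
n(T) = 1460 / 215.20 = 6.784 mol
n(X) = 1210 / 233.10 = 5.191 mol
n/ν → L: 4.607, T: 3.392, X: 2.596; X is limiting.
n(G) = (2/2) × 5.191 = 5.191 mol
mass = 5.191 × 309.80 = 1608 g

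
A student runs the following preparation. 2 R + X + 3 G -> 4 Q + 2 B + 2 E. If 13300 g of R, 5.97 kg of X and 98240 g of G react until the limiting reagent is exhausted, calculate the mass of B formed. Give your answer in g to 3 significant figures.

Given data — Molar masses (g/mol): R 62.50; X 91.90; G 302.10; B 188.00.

24400 g

n(R) = 13300 / 62.50 = 212.8 mol
n(X) = 5.970×1000 / 91.90 = 64.96 mol
n(G) = 98240 / 302.10 = 325.2 mol
n/ν for R = 212.8/2 = 106.4
n/ν for X = 64.96/1 = 64.96
n/ν for G = 325.2/3 = 108.4
Smallest n/ν is X → limiting reagent.
n(B) = (2/1) × 64.96 = 129.9 mol
mass = 129.9 × 188.00 = 24420 g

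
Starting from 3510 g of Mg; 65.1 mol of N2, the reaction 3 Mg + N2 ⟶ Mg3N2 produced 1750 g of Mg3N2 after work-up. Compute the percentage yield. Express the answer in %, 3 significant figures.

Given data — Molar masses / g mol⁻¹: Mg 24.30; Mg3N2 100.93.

36.0 %

n(Mg) = 3510 / 24.30 = 144.4 mol
n(N2) = 65.10 mol
n/ν for Mg = 144.4/3 = 48.13
n/ν for N2 = 65.10/1 = 65.10
Smallest n/ν is Mg → limiting reagent.
theoretical n(Mg3N2) = (1/3) × 144.4 = 48.13 mol → 4858 g
% yield = 1750 / 4858 × 100 = 36.02 %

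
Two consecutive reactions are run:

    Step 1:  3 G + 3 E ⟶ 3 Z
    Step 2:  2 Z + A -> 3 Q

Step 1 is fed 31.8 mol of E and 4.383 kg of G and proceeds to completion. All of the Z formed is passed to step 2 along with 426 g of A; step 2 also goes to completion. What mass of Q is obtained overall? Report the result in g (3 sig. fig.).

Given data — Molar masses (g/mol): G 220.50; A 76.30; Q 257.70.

Step 1:
n(E) = 31.80 mol
n(G) = 4.383×1000 / 220.50 = 19.88 mol
n/ν for E = 31.80/3 = 10.60
n/ν for G = 19.88/3 = 6.627
Smallest n/ν is G → limiting reagent.
n(Z) produced = (3/3) × 19.88 = 19.88 mol
Step 2:
n(Z) available = 19.88 mol
n(A) = 426.0 / 76.30 = 5.583 mol
n/ν for Z = 19.88/2 = 9.940
n/ν for A = 5.583/1 = 5.583
Smallest n/ν is A → limiting reagent.
n(Q) = (3/1) × 5.583 = 16.75 mol
mass = 16.75 × 257.70 = 4316 g

4320 g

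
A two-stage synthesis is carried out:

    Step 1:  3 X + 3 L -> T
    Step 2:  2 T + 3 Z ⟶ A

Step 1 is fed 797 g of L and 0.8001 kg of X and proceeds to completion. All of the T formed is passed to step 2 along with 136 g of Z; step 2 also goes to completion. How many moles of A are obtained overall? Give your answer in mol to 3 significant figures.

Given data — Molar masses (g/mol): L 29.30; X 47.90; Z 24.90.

Step 1:
n(L) = 797.0 / 29.30 = 27.20 mol
n(X) = 0.8001×1000 / 47.90 = 16.70 mol
n/ν → L: 9.067, X: 5.567; X is limiting.
n(T) produced = (1/3) × 16.70 = 5.567 mol
Step 2:
n(T) available = 5.567 mol
n(Z) = 136.0 / 24.90 = 5.462 mol
n/ν → T: 2.784, Z: 1.821; Z is limiting.
n(A) = (1/3) × 5.462 = 1.821 mol

1.82 mol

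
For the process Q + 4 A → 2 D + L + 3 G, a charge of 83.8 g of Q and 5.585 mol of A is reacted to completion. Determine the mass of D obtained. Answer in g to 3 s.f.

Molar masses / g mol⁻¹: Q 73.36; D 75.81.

173 g

n(Q) = 83.80 / 73.36 = 1.142 mol
n(A) = 5.585 mol
n/ν → Q: 1.142, A: 1.396; Q is limiting.
n(D) = (2/1) × 1.142 = 2.284 mol
mass = 2.284 × 75.81 = 173.2 g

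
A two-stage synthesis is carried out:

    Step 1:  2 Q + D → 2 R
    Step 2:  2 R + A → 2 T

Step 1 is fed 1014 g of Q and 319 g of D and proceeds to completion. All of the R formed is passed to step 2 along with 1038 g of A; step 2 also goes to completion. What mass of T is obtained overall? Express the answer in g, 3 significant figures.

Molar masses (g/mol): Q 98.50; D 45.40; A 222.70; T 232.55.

Step 1:
n(Q) = 1014 / 98.50 = 10.29 mol
n(D) = 319.0 / 45.40 = 7.026 mol
n/ν for Q = 10.29/2 = 5.145
n/ν for D = 7.026/1 = 7.026
Smallest n/ν is Q → limiting reagent.
n(R) produced = (2/2) × 10.29 = 10.29 mol
Step 2:
n(R) available = 10.29 mol
n(A) = 1038 / 222.70 = 4.661 mol
n/ν for R = 10.29/2 = 5.145
n/ν for A = 4.661/1 = 4.661
Smallest n/ν is A → limiting reagent.
n(T) = (2/1) × 4.661 = 9.322 mol
mass = 9.322 × 232.55 = 2168 g

2170 g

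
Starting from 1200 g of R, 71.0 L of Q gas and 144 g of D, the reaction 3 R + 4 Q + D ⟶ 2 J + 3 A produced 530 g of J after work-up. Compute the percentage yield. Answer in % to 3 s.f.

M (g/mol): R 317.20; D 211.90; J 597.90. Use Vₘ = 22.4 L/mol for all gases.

65.2 %

n(R) = 1200 / 317.20 = 3.783 mol
n(Q) = 71.00 / 22.4 = 3.170 mol
n(D) = 144.0 / 211.90 = 0.6796 mol
n/ν for R = 3.783/3 = 1.261
n/ν for Q = 3.170/4 = 0.7925
n/ν for D = 0.6796/1 = 0.6796
Smallest n/ν is D → limiting reagent.
theoretical n(J) = (2/1) × 0.6796 = 1.359 mol → 812.5 g
% yield = 530 / 812.5 × 100 = 65.23 %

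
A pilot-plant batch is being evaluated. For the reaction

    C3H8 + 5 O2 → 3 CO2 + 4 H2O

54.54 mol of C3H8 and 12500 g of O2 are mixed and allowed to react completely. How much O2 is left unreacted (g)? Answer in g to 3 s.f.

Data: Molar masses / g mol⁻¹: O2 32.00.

n(C3H8) = 54.54 mol
n(O2) = 12500 / 32.00 = 390.6 mol
n/ν → C3H8: 54.54, O2: 78.12; C3H8 is limiting.
O2 consumed = (5/1) × 54.54 = 272.7 mol
O2 remaining = 390.6 − 272.7 = 117.9 mol
mass = 117.9 × 32.00 = 3773 g

3770 g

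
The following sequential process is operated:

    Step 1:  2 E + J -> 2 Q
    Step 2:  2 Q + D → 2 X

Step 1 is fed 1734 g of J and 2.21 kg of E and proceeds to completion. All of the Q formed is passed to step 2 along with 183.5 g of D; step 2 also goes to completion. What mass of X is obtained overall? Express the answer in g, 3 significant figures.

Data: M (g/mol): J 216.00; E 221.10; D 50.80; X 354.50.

2560 g

Step 1:
n(J) = 1734 / 216.00 = 8.028 mol
n(E) = 2.210×1000 / 221.10 = 9.995 mol
n/ν → J: 8.028, E: 4.998; E is limiting.
n(Q) produced = (2/2) × 9.995 = 9.995 mol
Step 2:
n(Q) available = 9.995 mol
n(D) = 183.5 / 50.80 = 3.612 mol
n/ν → Q: 4.998, D: 3.612; D is limiting.
n(X) = (2/1) × 3.612 = 7.224 mol
mass = 7.224 × 354.50 = 2561 g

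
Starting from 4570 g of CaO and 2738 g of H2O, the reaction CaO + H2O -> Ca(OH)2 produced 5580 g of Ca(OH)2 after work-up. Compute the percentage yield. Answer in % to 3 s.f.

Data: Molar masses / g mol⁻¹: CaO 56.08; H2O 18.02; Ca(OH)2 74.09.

n(CaO) = 4570 / 56.08 = 81.49 mol
n(H2O) = 2738 / 18.02 = 151.9 mol
n/ν for CaO = 81.49/1 = 81.49
n/ν for H2O = 151.9/1 = 151.9
Smallest n/ν is CaO → limiting reagent.
theoretical n(Ca(OH)2) = (1/1) × 81.49 = 81.49 mol → 6038 g
% yield = 5580 / 6038 × 100 = 92.41 %

92.4 %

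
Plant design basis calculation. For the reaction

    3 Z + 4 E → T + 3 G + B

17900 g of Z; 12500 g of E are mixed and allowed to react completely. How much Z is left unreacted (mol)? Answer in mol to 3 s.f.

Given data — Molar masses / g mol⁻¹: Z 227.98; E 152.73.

n(Z) = 17900 / 227.98 = 78.52 mol
n(E) = 12500 / 152.73 = 81.84 mol
n/ν for Z = 78.52/3 = 26.17
n/ν for E = 81.84/4 = 20.46
Smallest n/ν is E → limiting reagent.
Z consumed = (3/4) × 81.84 = 61.38 mol
Z remaining = 78.52 − 61.38 = 17.14 mol

17.1 mol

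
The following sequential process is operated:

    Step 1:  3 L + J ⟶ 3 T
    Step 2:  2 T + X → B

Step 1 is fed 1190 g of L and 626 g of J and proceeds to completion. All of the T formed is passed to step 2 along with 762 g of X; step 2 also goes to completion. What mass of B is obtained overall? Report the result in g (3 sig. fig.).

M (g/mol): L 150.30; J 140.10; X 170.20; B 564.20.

Step 1:
n(L) = 1190 / 150.30 = 7.917 mol
n(J) = 626.0 / 140.10 = 4.468 mol
n/ν → L: 2.639, J: 4.468; L is limiting.
n(T) produced = (3/3) × 7.917 = 7.917 mol
Step 2:
n(T) available = 7.917 mol
n(X) = 762.0 / 170.20 = 4.477 mol
n/ν → T: 3.959, X: 4.477; T is limiting.
n(B) = (1/2) × 7.917 = 3.959 mol
mass = 3.959 × 564.20 = 2234 g

2230 g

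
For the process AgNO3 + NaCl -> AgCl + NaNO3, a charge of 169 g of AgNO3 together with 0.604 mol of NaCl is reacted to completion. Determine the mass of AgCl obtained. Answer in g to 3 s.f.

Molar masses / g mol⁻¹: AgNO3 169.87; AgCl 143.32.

n(AgNO3) = 169.0 / 169.87 = 0.9949 mol
n(NaCl) = 0.6040 mol
n/ν for AgNO3 = 0.9949/1 = 0.9949
n/ν for NaCl = 0.6040/1 = 0.6040
Smallest n/ν is NaCl → limiting reagent.
n(AgCl) = (1/1) × 0.6040 = 0.6040 mol
mass = 0.6040 × 143.32 = 86.57 g

86.6 g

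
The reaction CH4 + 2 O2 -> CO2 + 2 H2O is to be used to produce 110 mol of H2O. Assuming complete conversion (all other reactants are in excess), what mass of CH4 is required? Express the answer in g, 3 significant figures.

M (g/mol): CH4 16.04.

n(H2O) = 110.0 mol
n(CH4) = (1/2) × 110.0 = 55.00 mol
mass = 55.00 × 16.04 = 882.2 g

882 g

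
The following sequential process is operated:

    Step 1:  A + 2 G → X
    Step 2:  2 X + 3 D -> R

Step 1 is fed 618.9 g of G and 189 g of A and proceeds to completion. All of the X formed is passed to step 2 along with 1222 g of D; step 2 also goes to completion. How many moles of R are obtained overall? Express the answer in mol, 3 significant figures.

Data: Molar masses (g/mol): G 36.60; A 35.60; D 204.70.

Step 1:
n(G) = 618.9 / 36.60 = 16.91 mol
n(A) = 189.0 / 35.60 = 5.309 mol
n/ν → G: 8.455, A: 5.309; A is limiting.
n(X) produced = (1/1) × 5.309 = 5.309 mol
Step 2:
n(X) available = 5.309 mol
n(D) = 1222 / 204.70 = 5.970 mol
n/ν → X: 2.655, D: 1.990; D is limiting.
n(R) = (1/3) × 5.970 = 1.990 mol

1.99 mol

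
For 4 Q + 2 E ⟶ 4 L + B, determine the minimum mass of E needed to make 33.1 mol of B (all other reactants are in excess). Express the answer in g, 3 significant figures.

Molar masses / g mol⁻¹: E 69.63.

4610 g

n(B) = 33.10 mol
n(E) = (2/1) × 33.10 = 66.20 mol
mass = 66.20 × 69.63 = 4610 g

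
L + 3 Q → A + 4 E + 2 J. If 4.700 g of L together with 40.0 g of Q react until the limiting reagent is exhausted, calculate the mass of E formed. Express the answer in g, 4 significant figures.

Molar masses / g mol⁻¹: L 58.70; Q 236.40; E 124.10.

n(L) = 4.700 / 58.70 = 0.08007 mol
n(Q) = 40.00 / 236.40 = 0.1692 mol
n/ν → L: 0.08007, Q: 0.05640; Q is limiting.
n(E) = (4/3) × 0.1692 = 0.2256 mol
mass = 0.2256 × 124.10 = 28.00 g

28.00 g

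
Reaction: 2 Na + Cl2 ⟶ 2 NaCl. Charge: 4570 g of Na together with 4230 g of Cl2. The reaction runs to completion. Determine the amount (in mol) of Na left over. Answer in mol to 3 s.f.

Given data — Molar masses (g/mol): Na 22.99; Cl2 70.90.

n(Na) = 4570 / 22.99 = 198.8 mol
n(Cl2) = 4230 / 70.90 = 59.66 mol
n/ν → Na: 99.40, Cl2: 59.66; Cl2 is limiting.
Na consumed = (2/1) × 59.66 = 119.3 mol
Na remaining = 198.8 − 119.3 = 79.50 mol

79.5 mol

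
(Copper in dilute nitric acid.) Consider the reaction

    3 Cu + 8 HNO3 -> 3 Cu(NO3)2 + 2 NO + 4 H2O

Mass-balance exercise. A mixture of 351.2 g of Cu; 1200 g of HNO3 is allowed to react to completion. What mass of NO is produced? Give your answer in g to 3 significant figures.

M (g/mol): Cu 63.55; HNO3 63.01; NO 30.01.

111 g

n(Cu) = 351.2 / 63.55 = 5.526 mol
n(HNO3) = 1200 / 63.01 = 19.04 mol
n/ν → Cu: 1.842, HNO3: 2.380; Cu is limiting.
n(NO) = (2/3) × 5.526 = 3.684 mol
mass = 3.684 × 30.01 = 110.6 g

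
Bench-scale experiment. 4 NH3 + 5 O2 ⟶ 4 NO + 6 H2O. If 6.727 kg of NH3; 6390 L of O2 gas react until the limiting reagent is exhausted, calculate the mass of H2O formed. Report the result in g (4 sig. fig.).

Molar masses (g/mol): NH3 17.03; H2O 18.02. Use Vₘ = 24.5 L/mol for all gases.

n(NH3) = 6.727×1000 / 17.03 = 395.0 mol
n(O2) = 6390 / 24.5 = 260.8 mol
n/ν for NH3 = 395.0/4 = 98.75
n/ν for O2 = 260.8/5 = 52.16
Smallest n/ν is O2 → limiting reagent.
n(H2O) = (6/5) × 260.8 = 313.0 mol
mass = 313.0 × 18.02 = 5640 g

5640 g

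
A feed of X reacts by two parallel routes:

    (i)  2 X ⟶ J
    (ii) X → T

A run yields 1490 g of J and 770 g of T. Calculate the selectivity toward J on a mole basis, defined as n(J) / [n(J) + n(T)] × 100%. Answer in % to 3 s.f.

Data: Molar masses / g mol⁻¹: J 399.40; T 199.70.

49.2 %

n(J) = 1490 / 399.40 = 3.731 mol
n(T) = 770 / 199.70 = 3.856 mol
selectivity = 3.731/(3.731+3.856) × 100 = 49.18 %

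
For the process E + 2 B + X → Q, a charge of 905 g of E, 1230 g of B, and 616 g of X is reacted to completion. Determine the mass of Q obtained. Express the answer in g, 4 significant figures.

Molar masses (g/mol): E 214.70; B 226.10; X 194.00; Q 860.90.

2342 g

n(E) = 905.0 / 214.70 = 4.215 mol
n(B) = 1230 / 226.10 = 5.440 mol
n(X) = 616.0 / 194.00 = 3.175 mol
n/ν → E: 4.215, B: 2.720, X: 3.175; B is limiting.
n(Q) = (1/2) × 5.440 = 2.720 mol
mass = 2.720 × 860.90 = 2342 g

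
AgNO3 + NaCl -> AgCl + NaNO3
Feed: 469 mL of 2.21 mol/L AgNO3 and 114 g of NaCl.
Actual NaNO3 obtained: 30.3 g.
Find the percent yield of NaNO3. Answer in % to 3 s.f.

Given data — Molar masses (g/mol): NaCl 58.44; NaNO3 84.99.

34.4 %

n(AgNO3) = 2.21 × 469.0/1000 = 1.036 mol
n(NaCl) = 114.0 / 58.44 = 1.951 mol
n/ν for AgNO3 = 1.036/1 = 1.036
n/ν for NaCl = 1.951/1 = 1.951
Smallest n/ν is AgNO3 → limiting reagent.
theoretical n(NaNO3) = (1/1) × 1.036 = 1.036 mol → 88.05 g
% yield = 30.3 / 88.05 × 100 = 34.41 %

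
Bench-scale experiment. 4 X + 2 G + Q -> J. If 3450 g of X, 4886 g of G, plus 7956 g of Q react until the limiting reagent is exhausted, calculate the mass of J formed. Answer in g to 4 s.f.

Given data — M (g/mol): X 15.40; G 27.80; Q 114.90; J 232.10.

13000 g

n(X) = 3450 / 15.40 = 224.0 mol
n(G) = 4886 / 27.80 = 175.8 mol
n(Q) = 7956 / 114.90 = 69.24 mol
n/ν → X: 56.00, G: 87.90, Q: 69.24; X is limiting.
n(J) = (1/4) × 224.0 = 56.00 mol
mass = 56.00 × 232.10 = 13000 g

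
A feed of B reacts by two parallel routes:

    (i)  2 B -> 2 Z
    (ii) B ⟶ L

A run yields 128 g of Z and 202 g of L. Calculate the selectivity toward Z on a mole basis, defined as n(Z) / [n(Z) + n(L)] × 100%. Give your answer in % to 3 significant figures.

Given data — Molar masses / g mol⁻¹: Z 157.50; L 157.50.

38.8 %

n(Z) = 128 / 157.50 = 0.8127 mol
n(L) = 202 / 157.50 = 1.283 mol
selectivity = 0.8127/(0.8127+1.283) × 100 = 38.78 %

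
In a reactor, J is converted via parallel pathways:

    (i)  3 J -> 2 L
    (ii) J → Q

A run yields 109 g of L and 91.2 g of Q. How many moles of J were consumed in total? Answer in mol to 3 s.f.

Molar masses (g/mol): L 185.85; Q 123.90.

n(L) = 109 / 185.85 = 0.5865 mol
n(Q) = 91.2 / 123.90 = 0.7361 mol
n(J) via (i) = (3/2)×0.5865 = 0.8798 mol
n(J) via (ii) = (1/1)×0.7361 = 0.7361 mol
total n(J) = 0.8798 + 0.7361 = 1.616 mol

1.62 mol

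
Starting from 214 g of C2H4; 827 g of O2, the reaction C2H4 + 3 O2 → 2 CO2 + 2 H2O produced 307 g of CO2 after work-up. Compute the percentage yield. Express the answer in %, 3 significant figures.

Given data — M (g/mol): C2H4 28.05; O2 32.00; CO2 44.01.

45.7 %

n(C2H4) = 214.0 / 28.05 = 7.629 mol
n(O2) = 827.0 / 32.00 = 25.84 mol
n/ν for C2H4 = 7.629/1 = 7.629
n/ν for O2 = 25.84/3 = 8.613
Smallest n/ν is C2H4 → limiting reagent.
theoretical n(CO2) = (2/1) × 7.629 = 15.26 mol → 671.6 g
% yield = 307 / 671.6 × 100 = 45.71 %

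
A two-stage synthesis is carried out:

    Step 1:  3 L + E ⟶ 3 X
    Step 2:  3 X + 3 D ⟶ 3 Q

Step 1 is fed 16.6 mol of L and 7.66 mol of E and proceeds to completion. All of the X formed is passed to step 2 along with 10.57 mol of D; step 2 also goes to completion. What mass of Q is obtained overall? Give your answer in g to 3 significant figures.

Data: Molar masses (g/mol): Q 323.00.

Step 1:
n(L) = 16.60 mol
n(E) = 7.660 mol
n/ν for L = 16.60/3 = 5.533
n/ν for E = 7.660/1 = 7.660
Smallest n/ν is L → limiting reagent.
n(X) produced = (3/3) × 16.60 = 16.60 mol
Step 2:
n(X) available = 16.60 mol
n(D) = 10.57 mol
n/ν for X = 16.60/3 = 5.533
n/ν for D = 10.57/3 = 3.523
Smallest n/ν is D → limiting reagent.
n(Q) = (3/3) × 10.57 = 10.57 mol
mass = 10.57 × 323.00 = 3414 g

3410 g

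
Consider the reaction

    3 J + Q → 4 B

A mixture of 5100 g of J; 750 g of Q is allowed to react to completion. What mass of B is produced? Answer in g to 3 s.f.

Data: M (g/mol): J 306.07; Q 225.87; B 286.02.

3800 g

n(J) = 5100 / 306.07 = 16.66 mol
n(Q) = 750.0 / 225.87 = 3.320 mol
n/ν for J = 16.66/3 = 5.553
n/ν for Q = 3.320/1 = 3.320
Smallest n/ν is Q → limiting reagent.
n(B) = (4/1) × 3.320 = 13.28 mol
mass = 13.28 × 286.02 = 3798 g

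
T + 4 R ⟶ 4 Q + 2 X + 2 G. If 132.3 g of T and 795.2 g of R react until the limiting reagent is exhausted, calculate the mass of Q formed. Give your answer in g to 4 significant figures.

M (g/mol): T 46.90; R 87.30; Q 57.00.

519.2 g

n(T) = 132.3 / 46.90 = 2.821 mol
n(R) = 795.2 / 87.30 = 9.109 mol
n/ν for T = 2.821/1 = 2.821
n/ν for R = 9.109/4 = 2.277
Smallest n/ν is R → limiting reagent.
n(Q) = (4/4) × 9.109 = 9.109 mol
mass = 9.109 × 57.00 = 519.2 g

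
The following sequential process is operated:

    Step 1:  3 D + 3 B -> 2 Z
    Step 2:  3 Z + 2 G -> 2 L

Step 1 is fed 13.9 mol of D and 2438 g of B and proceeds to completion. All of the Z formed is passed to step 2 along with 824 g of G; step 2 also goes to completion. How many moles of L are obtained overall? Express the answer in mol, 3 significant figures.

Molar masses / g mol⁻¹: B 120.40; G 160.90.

Step 1:
n(D) = 13.90 mol
n(B) = 2438 / 120.40 = 20.25 mol
n/ν for D = 13.90/3 = 4.633
n/ν for B = 20.25/3 = 6.750
Smallest n/ν is D → limiting reagent.
n(Z) produced = (2/3) × 13.90 = 9.267 mol
Step 2:
n(Z) available = 9.267 mol
n(G) = 824.0 / 160.90 = 5.121 mol
n/ν for Z = 9.267/3 = 3.089
n/ν for G = 5.121/2 = 2.561
Smallest n/ν is G → limiting reagent.
n(L) = (2/2) × 5.121 = 5.121 mol

5.12 mol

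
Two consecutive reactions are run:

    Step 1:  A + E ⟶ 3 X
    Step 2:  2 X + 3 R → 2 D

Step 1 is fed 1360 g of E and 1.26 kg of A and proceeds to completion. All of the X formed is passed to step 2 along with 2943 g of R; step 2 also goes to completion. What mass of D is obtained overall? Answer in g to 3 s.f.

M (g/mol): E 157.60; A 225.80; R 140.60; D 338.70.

4730 g

Step 1:
n(E) = 1360 / 157.60 = 8.629 mol
n(A) = 1.260×1000 / 225.80 = 5.580 mol
n/ν for E = 8.629/1 = 8.629
n/ν for A = 5.580/1 = 5.580
Smallest n/ν is A → limiting reagent.
n(X) produced = (3/1) × 5.580 = 16.74 mol
Step 2:
n(X) available = 16.74 mol
n(R) = 2943 / 140.60 = 20.93 mol
n/ν for X = 16.74/2 = 8.370
n/ν for R = 20.93/3 = 6.977
Smallest n/ν is R → limiting reagent.
n(D) = (2/3) × 20.93 = 13.95 mol
mass = 13.95 × 338.70 = 4725 g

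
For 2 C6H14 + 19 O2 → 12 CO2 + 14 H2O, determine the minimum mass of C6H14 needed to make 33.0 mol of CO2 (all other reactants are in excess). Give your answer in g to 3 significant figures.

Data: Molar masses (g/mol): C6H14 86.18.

n(CO2) = 33.00 mol
n(C6H14) = (2/12) × 33.00 = 5.500 mol
mass = 5.500 × 86.18 = 474.0 g

474 g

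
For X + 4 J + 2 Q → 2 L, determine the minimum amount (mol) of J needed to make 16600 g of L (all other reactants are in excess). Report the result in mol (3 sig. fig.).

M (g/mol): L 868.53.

38.2 mol

n(L) = 16600 / 868.53 = 19.11 mol
n(J) = (4/2) × 19.11 = 38.22 mol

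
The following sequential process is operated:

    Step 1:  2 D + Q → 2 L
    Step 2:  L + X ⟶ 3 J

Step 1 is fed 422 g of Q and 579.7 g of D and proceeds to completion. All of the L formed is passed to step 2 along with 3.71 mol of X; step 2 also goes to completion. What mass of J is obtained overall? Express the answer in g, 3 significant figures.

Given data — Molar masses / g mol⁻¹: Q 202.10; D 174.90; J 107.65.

1070 g

Step 1:
n(Q) = 422.0 / 202.10 = 2.088 mol
n(D) = 579.7 / 174.90 = 3.314 mol
n/ν for Q = 2.088/1 = 2.088
n/ν for D = 3.314/2 = 1.657
Smallest n/ν is D → limiting reagent.
n(L) produced = (2/2) × 3.314 = 3.314 mol
Step 2:
n(L) available = 3.314 mol
n(X) = 3.710 mol
n/ν for L = 3.314/1 = 3.314
n/ν for X = 3.710/1 = 3.710
Smallest n/ν is L → limiting reagent.
n(J) = (3/1) × 3.314 = 9.942 mol
mass = 9.942 × 107.65 = 1070 g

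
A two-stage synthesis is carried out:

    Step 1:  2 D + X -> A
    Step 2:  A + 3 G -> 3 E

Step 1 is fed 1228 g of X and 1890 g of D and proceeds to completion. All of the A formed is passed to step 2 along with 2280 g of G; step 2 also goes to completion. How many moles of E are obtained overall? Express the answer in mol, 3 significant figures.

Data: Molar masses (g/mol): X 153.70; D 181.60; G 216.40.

Step 1:
n(X) = 1228 / 153.70 = 7.990 mol
n(D) = 1890 / 181.60 = 10.41 mol
n/ν for X = 7.990/1 = 7.990
n/ν for D = 10.41/2 = 5.205
Smallest n/ν is D → limiting reagent.
n(A) produced = (1/2) × 10.41 = 5.205 mol
Step 2:
n(A) available = 5.205 mol
n(G) = 2280 / 216.40 = 10.54 mol
n/ν for A = 5.205/1 = 5.205
n/ν for G = 10.54/3 = 3.513
Smallest n/ν is G → limiting reagent.
n(E) = (3/3) × 10.54 = 10.54 mol

10.5 mol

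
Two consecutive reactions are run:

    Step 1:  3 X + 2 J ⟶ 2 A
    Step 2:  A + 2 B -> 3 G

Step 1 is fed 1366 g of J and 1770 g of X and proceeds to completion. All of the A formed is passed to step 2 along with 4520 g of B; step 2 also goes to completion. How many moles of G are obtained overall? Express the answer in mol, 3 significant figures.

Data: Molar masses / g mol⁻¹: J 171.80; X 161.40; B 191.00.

21.9 mol

Step 1:
n(J) = 1366 / 171.80 = 7.951 mol
n(X) = 1770 / 161.40 = 10.97 mol
n/ν for J = 7.951/2 = 3.976
n/ν for X = 10.97/3 = 3.657
Smallest n/ν is X → limiting reagent.
n(A) produced = (2/3) × 10.97 = 7.313 mol
Step 2:
n(A) available = 7.313 mol
n(B) = 4520 / 191.00 = 23.66 mol
n/ν for A = 7.313/1 = 7.313
n/ν for B = 23.66/2 = 11.83
Smallest n/ν is A → limiting reagent.
n(G) = (3/1) × 7.313 = 21.94 mol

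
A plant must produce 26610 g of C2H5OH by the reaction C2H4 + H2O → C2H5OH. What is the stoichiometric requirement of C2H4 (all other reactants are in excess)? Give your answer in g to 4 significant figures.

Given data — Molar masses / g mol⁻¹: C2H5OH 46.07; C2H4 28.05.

16200 g

n(C2H5OH) = 26610 / 46.07 = 577.6 mol
n(C2H4) = (1/1) × 577.6 = 577.6 mol
mass = 577.6 × 28.05 = 16200 g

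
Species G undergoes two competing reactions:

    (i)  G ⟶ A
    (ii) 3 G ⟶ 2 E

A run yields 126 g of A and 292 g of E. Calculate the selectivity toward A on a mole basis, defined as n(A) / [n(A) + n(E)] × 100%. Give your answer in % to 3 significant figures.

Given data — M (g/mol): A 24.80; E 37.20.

n(A) = 126 / 24.80 = 5.081 mol
n(E) = 292 / 37.20 = 7.849 mol
selectivity = 5.081/(5.081+7.849) × 100 = 39.30 %

39.3 %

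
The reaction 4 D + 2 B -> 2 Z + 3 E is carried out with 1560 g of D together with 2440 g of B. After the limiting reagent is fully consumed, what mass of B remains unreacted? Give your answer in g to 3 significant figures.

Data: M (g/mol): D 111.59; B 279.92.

483 g

n(D) = 1560 / 111.59 = 13.98 mol
n(B) = 2440 / 279.92 = 8.717 mol
n/ν → D: 3.495, B: 4.359; D is limiting.
B consumed = (2/4) × 13.98 = 6.990 mol
B remaining = 8.717 − 6.990 = 1.727 mol
mass = 1.727 × 279.92 = 483.4 g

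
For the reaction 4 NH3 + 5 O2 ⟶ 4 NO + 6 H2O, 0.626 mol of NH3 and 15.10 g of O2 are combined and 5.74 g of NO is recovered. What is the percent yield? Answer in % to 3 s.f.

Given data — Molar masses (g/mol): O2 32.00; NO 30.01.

50.7 %

n(NH3) = 0.6260 mol
n(O2) = 15.10 / 32.00 = 0.4719 mol
n/ν for NH3 = 0.6260/4 = 0.1565
n/ν for O2 = 0.4719/5 = 0.09438
Smallest n/ν is O2 → limiting reagent.
theoretical n(NO) = (4/5) × 0.4719 = 0.3775 mol → 11.33 g
% yield = 5.74 / 11.33 × 100 = 50.66 %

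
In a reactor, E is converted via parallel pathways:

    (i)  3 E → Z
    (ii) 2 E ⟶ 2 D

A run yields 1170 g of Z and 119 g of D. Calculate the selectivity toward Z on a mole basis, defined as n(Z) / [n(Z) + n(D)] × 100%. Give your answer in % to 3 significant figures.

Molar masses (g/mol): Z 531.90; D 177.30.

n(Z) = 1170 / 531.90 = 2.200 mol
n(D) = 119 / 177.30 = 0.6712 mol
selectivity = 2.200/(2.200+0.6712) × 100 = 76.62 %

76.6 %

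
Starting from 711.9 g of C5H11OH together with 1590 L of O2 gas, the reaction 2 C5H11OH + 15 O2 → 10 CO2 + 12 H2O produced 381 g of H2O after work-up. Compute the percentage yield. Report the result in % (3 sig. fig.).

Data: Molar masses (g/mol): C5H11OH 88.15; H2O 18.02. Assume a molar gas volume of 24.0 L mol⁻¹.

n(C5H11OH) = 711.9 / 88.15 = 8.076 mol
n(O2) = 1590 / 24.0 = 66.25 mol
n/ν for C5H11OH = 8.076/2 = 4.038
n/ν for O2 = 66.25/15 = 4.417
Smallest n/ν is C5H11OH → limiting reagent.
theoretical n(H2O) = (12/2) × 8.076 = 48.46 mol → 873.2 g
% yield = 381 / 873.2 × 100 = 43.63 %

43.6 %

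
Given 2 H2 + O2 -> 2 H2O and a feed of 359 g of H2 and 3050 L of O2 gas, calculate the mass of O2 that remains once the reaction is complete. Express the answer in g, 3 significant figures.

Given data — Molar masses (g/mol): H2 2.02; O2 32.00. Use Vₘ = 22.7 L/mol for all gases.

1460 g

n(H2) = 359.0 / 2.02 = 177.7 mol
n(O2) = 3050 / 22.7 = 134.4 mol
n/ν for H2 = 177.7/2 = 88.85
n/ν for O2 = 134.4/1 = 134.4
Smallest n/ν is H2 → limiting reagent.
O2 consumed = (1/2) × 177.7 = 88.85 mol
O2 remaining = 134.4 − 88.85 = 45.55 mol
mass = 45.55 × 32.00 = 1458 g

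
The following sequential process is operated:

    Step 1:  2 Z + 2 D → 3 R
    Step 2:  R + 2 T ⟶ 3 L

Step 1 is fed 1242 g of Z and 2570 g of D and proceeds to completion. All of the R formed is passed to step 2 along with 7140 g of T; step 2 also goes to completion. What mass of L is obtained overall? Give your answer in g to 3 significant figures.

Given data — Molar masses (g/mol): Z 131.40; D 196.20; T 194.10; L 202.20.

Step 1:
n(Z) = 1242 / 131.40 = 9.452 mol
n(D) = 2570 / 196.20 = 13.10 mol
n/ν for Z = 9.452/2 = 4.726
n/ν for D = 13.10/2 = 6.550
Smallest n/ν is Z → limiting reagent.
n(R) produced = (3/2) × 9.452 = 14.18 mol
Step 2:
n(R) available = 14.18 mol
n(T) = 7140 / 194.10 = 36.79 mol
n/ν for R = 14.18/1 = 14.18
n/ν for T = 36.79/2 = 18.40
Smallest n/ν is R → limiting reagent.
n(L) = (3/1) × 14.18 = 42.54 mol
mass = 42.54 × 202.20 = 8602 g

8600 g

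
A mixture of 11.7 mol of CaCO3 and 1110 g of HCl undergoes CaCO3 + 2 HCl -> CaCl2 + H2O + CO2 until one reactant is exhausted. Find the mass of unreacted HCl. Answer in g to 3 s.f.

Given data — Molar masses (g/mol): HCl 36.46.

257 g

n(CaCO3) = 11.70 mol
n(HCl) = 1110 / 36.46 = 30.44 mol
n/ν → CaCO3: 11.70, HCl: 15.22; CaCO3 is limiting.
HCl consumed = (2/1) × 11.70 = 23.40 mol
HCl remaining = 30.44 − 23.40 = 7.040 mol
mass = 7.040 × 36.46 = 256.7 g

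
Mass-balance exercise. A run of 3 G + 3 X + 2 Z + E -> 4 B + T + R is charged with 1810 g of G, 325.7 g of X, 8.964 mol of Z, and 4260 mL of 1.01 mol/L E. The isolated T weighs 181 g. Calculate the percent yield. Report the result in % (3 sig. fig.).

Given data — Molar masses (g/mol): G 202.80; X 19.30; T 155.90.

39.0 %

n(G) = 1810 / 202.80 = 8.925 mol
n(X) = 325.7 / 19.30 = 16.88 mol
n(Z) = 8.964 mol
n(E) = 1.01 × 4260/1000 = 4.303 mol
n/ν → G: 2.975, X: 5.627, Z: 4.482, E: 4.303; G is limiting.
theoretical n(T) = (1/3) × 8.925 = 2.975 mol → 463.8 g
% yield = 181 / 463.8 × 100 = 39.03 %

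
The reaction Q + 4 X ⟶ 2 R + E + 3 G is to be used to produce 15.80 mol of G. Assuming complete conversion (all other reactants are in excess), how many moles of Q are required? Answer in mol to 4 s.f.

5.267 mol

n(G) = 15.80 mol
n(Q) = (1/3) × 15.80 = 5.267 mol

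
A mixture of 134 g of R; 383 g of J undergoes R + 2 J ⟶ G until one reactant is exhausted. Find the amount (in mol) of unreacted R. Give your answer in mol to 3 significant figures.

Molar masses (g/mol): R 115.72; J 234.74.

0.342 mol

n(R) = 134.0 / 115.72 = 1.158 mol
n(J) = 383.0 / 234.74 = 1.632 mol
n/ν for R = 1.158/1 = 1.158
n/ν for J = 1.632/2 = 0.8160
Smallest n/ν is J → limiting reagent.
R consumed = (1/2) × 1.632 = 0.8160 mol
R remaining = 1.158 − 0.8160 = 0.3420 mol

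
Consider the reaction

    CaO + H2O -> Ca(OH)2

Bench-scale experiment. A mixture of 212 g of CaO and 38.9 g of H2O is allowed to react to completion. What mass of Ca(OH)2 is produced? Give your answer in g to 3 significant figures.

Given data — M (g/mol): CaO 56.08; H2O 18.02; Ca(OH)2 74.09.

160 g

n(CaO) = 212.0 / 56.08 = 3.780 mol
n(H2O) = 38.90 / 18.02 = 2.159 mol
n/ν → CaO: 3.780, H2O: 2.159; H2O is limiting.
n(Ca(OH)2) = (1/1) × 2.159 = 2.159 mol
mass = 2.159 × 74.09 = 160.0 g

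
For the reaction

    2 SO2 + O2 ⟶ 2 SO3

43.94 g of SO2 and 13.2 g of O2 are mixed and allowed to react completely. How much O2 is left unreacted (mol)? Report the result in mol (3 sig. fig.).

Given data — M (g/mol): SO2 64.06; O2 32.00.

0.0695 mol

n(SO2) = 43.94 / 64.06 = 0.6859 mol
n(O2) = 13.20 / 32.00 = 0.4125 mol
n/ν for SO2 = 0.6859/2 = 0.3430
n/ν for O2 = 0.4125/1 = 0.4125
Smallest n/ν is SO2 → limiting reagent.
O2 consumed = (1/2) × 0.6859 = 0.3430 mol
O2 remaining = 0.4125 − 0.3430 = 0.06950 mol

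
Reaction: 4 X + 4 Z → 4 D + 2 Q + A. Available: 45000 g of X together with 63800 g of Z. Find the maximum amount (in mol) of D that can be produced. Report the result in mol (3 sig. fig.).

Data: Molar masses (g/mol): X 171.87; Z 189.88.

n(X) = 45000 / 171.87 = 261.8 mol
n(Z) = 63800 / 189.88 = 336.0 mol
n/ν for X = 261.8/4 = 65.45
n/ν for Z = 336.0/4 = 84.00
Smallest n/ν is X → limiting reagent.
n(D) = (4/4) × 261.8 = 261.8 mol

262 mol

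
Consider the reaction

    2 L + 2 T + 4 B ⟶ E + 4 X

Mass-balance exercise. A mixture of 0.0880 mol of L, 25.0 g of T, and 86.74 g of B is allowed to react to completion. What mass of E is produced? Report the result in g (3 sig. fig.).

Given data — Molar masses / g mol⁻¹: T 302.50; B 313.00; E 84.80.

3.50 g

n(L) = 0.08800 mol
n(T) = 25.00 / 302.50 = 0.08264 mol
n(B) = 86.74 / 313.00 = 0.2771 mol
n/ν for L = 0.08800/2 = 0.04400
n/ν for T = 0.08264/2 = 0.04132
n/ν for B = 0.2771/4 = 0.06928
Smallest n/ν is T → limiting reagent.
n(E) = (1/2) × 0.08264 = 0.04132 mol
mass = 0.04132 × 84.80 = 3.504 g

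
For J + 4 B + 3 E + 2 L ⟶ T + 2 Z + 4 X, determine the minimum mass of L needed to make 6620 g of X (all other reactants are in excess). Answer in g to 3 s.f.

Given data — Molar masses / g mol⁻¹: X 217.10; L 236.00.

3600 g

n(X) = 6620 / 217.10 = 30.49 mol
n(L) = (2/4) × 30.49 = 15.25 mol
mass = 15.25 × 236.00 = 3599 g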